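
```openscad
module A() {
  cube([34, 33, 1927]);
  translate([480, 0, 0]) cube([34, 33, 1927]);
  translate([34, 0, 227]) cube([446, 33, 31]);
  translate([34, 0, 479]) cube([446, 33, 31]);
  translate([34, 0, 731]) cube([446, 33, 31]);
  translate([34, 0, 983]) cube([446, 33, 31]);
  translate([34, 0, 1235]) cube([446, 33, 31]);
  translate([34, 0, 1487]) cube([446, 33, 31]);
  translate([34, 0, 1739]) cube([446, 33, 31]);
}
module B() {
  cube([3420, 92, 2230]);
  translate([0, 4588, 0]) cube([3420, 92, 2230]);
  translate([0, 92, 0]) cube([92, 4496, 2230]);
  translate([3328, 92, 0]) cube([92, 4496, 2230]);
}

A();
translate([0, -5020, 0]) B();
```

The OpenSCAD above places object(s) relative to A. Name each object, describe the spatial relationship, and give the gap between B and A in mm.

The house frame's nearest face is 340 mm from the ladder's −y face.

A is a ladder. B is a house frame. The house frame is on the floor beside the ladder on its −y side. The gap between the house frame and the ladder is 340 mm.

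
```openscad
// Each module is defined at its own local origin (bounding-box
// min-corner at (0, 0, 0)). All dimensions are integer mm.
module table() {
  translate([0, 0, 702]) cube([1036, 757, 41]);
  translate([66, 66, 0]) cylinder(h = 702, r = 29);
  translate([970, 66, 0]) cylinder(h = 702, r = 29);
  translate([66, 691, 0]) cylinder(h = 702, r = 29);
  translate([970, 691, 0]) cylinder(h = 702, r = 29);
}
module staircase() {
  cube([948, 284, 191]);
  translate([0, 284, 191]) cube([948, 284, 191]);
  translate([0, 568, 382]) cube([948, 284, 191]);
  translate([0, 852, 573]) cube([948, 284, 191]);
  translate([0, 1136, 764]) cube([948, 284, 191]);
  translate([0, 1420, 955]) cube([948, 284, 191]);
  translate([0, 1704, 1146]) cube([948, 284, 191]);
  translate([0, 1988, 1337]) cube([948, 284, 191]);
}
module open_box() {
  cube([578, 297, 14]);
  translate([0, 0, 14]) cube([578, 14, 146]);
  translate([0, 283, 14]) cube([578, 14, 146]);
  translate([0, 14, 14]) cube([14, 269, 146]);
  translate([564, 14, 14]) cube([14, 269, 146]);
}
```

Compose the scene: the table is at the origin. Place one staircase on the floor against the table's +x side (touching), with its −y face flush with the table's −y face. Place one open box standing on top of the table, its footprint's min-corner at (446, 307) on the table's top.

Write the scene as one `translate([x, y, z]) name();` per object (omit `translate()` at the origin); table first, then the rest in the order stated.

table();
translate([1036, 0, 0]) staircase();
translate([446, 307, 743]) open_box();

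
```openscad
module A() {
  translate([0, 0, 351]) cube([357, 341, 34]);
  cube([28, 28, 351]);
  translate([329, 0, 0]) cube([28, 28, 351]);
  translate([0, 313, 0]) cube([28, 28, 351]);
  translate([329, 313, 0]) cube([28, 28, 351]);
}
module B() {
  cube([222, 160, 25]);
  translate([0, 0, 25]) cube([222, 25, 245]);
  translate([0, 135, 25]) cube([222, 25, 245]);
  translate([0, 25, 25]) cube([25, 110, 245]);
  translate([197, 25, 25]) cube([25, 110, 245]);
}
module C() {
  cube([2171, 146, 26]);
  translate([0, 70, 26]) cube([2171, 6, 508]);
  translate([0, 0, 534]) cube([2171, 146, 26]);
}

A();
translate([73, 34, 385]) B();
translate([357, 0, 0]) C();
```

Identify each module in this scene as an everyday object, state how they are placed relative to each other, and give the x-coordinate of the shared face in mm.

A is a stool. B is an open box. C is an I-beam. The open box is on top of the stool. The I-beam is against the stool's +x side, with their −y faces flush. The x-coordinate of the shared face is 357 mm.

The stool's +x face and the I-beam's −x face are both at x = 357 mm.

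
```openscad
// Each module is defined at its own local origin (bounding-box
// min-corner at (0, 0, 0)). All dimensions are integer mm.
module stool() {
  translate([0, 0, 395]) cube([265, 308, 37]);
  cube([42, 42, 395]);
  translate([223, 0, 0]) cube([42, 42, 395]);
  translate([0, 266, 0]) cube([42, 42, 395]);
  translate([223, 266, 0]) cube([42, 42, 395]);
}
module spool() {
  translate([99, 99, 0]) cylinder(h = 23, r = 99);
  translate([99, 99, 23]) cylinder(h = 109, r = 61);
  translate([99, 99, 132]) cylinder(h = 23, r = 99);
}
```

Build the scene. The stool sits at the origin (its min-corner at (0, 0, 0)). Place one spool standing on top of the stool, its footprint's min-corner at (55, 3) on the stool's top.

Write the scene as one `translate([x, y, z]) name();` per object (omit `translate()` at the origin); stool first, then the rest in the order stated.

stool();
translate([55, 3, 432]) spool();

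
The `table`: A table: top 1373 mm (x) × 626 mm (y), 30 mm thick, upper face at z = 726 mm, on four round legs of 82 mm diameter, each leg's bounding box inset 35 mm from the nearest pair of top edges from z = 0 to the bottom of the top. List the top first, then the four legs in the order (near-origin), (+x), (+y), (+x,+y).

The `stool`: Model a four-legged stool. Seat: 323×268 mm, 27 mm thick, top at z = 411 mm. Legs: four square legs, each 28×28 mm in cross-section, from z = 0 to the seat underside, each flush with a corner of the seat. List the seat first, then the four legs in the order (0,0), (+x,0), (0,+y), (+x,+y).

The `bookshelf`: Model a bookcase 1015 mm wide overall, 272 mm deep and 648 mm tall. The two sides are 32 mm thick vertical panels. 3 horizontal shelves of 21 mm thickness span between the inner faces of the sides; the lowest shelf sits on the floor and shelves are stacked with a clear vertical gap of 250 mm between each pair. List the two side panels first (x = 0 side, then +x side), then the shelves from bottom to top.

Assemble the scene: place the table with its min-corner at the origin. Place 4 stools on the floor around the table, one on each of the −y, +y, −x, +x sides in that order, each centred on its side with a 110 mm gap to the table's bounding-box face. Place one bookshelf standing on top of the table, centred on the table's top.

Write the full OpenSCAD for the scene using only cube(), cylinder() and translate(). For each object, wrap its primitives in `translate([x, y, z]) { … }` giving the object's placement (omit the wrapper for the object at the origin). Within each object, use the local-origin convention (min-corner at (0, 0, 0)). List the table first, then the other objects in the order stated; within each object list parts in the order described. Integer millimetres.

translate([0, 0, 696]) cube([1373, 626, 30]);
translate([76, 76, 0]) cylinder(h = 696, r = 41);
translate([1297, 76, 0]) cylinder(h = 696, r = 41);
translate([76, 550, 0]) cylinder(h = 696, r = 41);
translate([1297, 550, 0]) cylinder(h = 696, r = 41);
translate([525, -378, 0]) {
  translate([0, 0, 384]) cube([323, 268, 27]);
  cube([28, 28, 384]);
  translate([295, 0, 0]) cube([28, 28, 384]);
  translate([0, 240, 0]) cube([28, 28, 384]);
  translate([295, 240, 0]) cube([28, 28, 384]);
}
translate([525, 736, 0]) {
  translate([0, 0, 384]) cube([323, 268, 27]);
  cube([28, 28, 384]);
  translate([295, 0, 0]) cube([28, 28, 384]);
  translate([0, 240, 0]) cube([28, 28, 384]);
  translate([295, 240, 0]) cube([28, 28, 384]);
}
translate([-433, 179, 0]) {
  translate([0, 0, 384]) cube([323, 268, 27]);
  cube([28, 28, 384]);
  translate([295, 0, 0]) cube([28, 28, 384]);
  translate([0, 240, 0]) cube([28, 28, 384]);
  translate([295, 240, 0]) cube([28, 28, 384]);
}
translate([1483, 179, 0]) {
  translate([0, 0, 384]) cube([323, 268, 27]);
  cube([28, 28, 384]);
  translate([295, 0, 0]) cube([28, 28, 384]);
  translate([0, 240, 0]) cube([28, 28, 384]);
  translate([295, 240, 0]) cube([28, 28, 384]);
}
translate([179, 177, 726]) {
  cube([32, 272, 648]);
  translate([983, 0, 0]) cube([32, 272, 648]);
  translate([32, 0, 0]) cube([951, 272, 21]);
  translate([32, 0, 271]) cube([951, 272, 21]);
  translate([32, 0, 542]) cube([951, 272, 21]);
}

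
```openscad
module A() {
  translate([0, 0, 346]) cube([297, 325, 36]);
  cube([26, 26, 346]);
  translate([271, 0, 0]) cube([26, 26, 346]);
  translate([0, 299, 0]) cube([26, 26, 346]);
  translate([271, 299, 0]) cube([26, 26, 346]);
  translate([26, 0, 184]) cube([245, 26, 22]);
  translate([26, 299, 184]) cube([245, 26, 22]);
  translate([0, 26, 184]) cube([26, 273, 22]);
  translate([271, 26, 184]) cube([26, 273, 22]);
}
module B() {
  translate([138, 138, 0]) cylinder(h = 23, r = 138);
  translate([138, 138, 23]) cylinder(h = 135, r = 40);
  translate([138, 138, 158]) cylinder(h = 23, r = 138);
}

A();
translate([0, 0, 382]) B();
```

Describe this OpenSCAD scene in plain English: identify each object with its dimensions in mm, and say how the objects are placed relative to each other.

A is a simple wooden stool: a rectangular seat 297 mm (x) by 325 mm (y), 36 mm thick, top face at z = 382 mm, on four square legs, each 26×26 mm in cross-section. The legs rest on z = 0, each flush with a corner of the seat. Four stretchers, 26 mm wide and 22 mm tall, connect adjacent legs with their undersides at z = 184 mm, each running between the inner faces of the legs it joins and aligned with the legs' outer faces on the other axis.

B is a spool: two coaxial disc flanges of radius 138 mm and thickness 23 mm, joined by a core cylinder of radius 40 mm and height 135 mm. The lower flange rests on z = 0 and the three cylinders share a vertical axis.

The spool is on top of the stool.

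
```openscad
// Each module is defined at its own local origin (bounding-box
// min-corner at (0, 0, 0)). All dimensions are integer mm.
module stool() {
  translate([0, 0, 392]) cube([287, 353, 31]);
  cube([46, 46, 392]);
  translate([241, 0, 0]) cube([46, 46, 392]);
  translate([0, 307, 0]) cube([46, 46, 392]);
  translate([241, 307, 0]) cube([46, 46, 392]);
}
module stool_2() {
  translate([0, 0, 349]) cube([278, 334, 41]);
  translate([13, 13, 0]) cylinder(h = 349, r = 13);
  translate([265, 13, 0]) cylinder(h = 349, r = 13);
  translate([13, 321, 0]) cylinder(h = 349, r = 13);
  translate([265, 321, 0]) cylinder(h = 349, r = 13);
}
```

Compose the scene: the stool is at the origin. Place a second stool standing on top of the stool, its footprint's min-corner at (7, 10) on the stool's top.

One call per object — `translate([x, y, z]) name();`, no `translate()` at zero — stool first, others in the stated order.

stool();
translate([7, 10, 423]) stool_2();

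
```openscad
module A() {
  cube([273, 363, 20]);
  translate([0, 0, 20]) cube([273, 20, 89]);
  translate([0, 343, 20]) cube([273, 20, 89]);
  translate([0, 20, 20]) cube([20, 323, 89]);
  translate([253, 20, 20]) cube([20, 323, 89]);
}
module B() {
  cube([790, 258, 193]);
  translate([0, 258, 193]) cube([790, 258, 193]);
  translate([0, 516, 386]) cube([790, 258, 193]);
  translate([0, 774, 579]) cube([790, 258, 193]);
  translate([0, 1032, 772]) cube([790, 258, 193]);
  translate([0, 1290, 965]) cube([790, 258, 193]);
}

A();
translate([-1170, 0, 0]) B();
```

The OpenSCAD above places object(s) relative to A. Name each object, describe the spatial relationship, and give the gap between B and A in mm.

A is an open box. B is a staircase. The staircase is on the floor beside the open box on its −x side. The gap between the staircase and the open box is 380 mm.

The staircase's nearest face is 380 mm from the open box's −x face.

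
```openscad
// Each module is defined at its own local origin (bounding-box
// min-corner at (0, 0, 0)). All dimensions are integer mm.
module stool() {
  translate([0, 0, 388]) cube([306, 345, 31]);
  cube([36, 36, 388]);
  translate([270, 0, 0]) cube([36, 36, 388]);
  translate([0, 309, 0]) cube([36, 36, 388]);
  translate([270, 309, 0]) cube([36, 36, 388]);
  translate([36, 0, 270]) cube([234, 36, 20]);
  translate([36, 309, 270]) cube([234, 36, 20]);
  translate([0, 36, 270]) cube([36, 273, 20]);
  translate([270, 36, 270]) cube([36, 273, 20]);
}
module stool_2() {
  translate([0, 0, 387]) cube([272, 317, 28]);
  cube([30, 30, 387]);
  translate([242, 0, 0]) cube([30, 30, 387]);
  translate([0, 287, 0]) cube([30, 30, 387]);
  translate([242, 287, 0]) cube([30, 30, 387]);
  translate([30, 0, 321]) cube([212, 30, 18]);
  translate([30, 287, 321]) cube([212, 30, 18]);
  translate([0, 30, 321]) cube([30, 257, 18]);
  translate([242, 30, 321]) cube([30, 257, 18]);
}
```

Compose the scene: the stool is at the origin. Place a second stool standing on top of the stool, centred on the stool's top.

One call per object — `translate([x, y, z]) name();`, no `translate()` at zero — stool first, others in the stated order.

stool();
translate([17, 14, 419]) stool_2();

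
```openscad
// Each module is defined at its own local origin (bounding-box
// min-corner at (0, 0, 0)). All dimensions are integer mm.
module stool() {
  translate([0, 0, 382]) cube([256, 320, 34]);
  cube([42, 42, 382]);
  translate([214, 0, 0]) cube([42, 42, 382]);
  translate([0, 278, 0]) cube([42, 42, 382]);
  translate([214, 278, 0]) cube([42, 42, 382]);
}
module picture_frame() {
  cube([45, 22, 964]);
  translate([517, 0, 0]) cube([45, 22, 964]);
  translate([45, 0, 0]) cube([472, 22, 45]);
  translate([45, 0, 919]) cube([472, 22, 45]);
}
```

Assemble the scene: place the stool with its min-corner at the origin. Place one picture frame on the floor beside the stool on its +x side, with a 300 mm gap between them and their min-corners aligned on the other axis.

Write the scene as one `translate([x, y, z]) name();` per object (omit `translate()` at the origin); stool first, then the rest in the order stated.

stool();
translate([556, 0, 0]) picture_frame();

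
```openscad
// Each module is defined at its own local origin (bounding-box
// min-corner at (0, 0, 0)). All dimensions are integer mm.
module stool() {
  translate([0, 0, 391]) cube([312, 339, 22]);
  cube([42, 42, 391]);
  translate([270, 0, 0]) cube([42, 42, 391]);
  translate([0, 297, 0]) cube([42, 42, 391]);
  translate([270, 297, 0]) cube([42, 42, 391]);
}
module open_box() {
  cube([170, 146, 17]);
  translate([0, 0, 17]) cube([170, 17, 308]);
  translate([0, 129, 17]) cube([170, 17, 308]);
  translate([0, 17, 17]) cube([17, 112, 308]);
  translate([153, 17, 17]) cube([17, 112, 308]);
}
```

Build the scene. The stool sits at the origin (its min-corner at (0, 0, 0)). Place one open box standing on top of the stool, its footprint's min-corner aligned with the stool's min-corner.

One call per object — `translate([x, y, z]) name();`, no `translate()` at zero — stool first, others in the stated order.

stool();
translate([0, 0, 413]) open_box();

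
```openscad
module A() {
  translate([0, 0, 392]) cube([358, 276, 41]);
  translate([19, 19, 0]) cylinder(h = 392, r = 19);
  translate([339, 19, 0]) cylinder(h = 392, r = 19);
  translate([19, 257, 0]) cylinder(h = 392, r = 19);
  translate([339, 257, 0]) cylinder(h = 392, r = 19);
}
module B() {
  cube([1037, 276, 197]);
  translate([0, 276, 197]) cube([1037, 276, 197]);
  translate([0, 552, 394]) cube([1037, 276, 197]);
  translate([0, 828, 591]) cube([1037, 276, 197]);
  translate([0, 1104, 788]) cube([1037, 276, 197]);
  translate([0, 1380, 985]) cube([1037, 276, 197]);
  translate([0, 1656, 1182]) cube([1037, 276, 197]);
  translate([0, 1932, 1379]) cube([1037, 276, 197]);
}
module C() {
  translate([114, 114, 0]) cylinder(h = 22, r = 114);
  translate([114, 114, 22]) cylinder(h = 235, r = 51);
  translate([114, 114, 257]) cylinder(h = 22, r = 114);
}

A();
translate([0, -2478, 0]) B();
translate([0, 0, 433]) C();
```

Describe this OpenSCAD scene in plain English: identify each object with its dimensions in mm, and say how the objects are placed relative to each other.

A is a simple wooden stool: a rectangular seat 358 mm (x) by 276 mm (y), 41 mm thick, top face at z = 433 mm, on four round legs, each 38 mm in diameter. The legs rest on z = 0, each leg's axis is inset half a diameter from the nearest pair of seat edges (so the leg's bounding box is flush with the corner).

B is a run of 8 identical solid stair steps. Each tread is 1037×276 mm and each step block is 197 mm high. Step 1 rests on the floor; step k is offset from step 1 by (k−1)×276 mm in y and (k−1)×197 mm in z.

C is a spool: two coaxial disc flanges of radius 114 mm and thickness 22 mm, joined by a core cylinder of radius 51 mm and height 235 mm. The lower flange rests on z = 0 and the three cylinders share a vertical axis.

The staircase is on the floor beside the stool on its −y side. The spool is on top of the stool.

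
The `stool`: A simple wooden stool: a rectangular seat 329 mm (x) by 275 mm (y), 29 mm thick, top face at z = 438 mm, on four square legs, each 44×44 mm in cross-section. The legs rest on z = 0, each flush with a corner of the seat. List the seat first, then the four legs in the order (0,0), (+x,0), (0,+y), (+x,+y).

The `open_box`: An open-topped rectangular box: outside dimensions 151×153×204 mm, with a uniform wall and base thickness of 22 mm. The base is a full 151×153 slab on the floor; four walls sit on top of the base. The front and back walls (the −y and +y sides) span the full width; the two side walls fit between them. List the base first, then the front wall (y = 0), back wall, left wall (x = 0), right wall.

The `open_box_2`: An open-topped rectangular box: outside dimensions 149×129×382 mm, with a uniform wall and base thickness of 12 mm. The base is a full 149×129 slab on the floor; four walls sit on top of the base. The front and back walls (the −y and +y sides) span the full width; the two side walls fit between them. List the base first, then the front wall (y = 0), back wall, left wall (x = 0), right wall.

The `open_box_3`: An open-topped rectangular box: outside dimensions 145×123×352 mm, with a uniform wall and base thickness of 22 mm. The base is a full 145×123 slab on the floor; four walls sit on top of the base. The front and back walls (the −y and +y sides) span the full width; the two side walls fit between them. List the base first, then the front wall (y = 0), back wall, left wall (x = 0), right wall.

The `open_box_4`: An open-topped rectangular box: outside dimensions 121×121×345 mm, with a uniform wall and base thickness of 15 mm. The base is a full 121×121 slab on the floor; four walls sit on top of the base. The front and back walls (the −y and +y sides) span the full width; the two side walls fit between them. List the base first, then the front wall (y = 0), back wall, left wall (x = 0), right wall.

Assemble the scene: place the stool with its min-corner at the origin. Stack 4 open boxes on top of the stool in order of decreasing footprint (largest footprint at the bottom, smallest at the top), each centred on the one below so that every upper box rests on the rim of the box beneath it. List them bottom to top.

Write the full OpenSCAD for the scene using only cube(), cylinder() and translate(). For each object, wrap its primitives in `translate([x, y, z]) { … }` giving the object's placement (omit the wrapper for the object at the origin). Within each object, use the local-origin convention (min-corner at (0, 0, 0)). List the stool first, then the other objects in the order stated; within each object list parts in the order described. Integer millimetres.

translate([0, 0, 409]) cube([329, 275, 29]);
cube([44, 44, 409]);
translate([285, 0, 0]) cube([44, 44, 409]);
translate([0, 231, 0]) cube([44, 44, 409]);
translate([285, 231, 0]) cube([44, 44, 409]);
translate([89, 61, 438]) {
  cube([151, 153, 22]);
  translate([0, 0, 22]) cube([151, 22, 182]);
  translate([0, 131, 22]) cube([151, 22, 182]);
  translate([0, 22, 22]) cube([22, 109, 182]);
  translate([129, 22, 22]) cube([22, 109, 182]);
}
translate([90, 73, 642]) {
  cube([149, 129, 12]);
  translate([0, 0, 12]) cube([149, 12, 370]);
  translate([0, 117, 12]) cube([149, 12, 370]);
  translate([0, 12, 12]) cube([12, 105, 370]);
  translate([137, 12, 12]) cube([12, 105, 370]);
}
translate([92, 76, 1024]) {
  cube([145, 123, 22]);
  translate([0, 0, 22]) cube([145, 22, 330]);
  translate([0, 101, 22]) cube([145, 22, 330]);
  translate([0, 22, 22]) cube([22, 79, 330]);
  translate([123, 22, 22]) cube([22, 79, 330]);
}
translate([104, 77, 1376]) {
  cube([121, 121, 15]);
  translate([0, 0, 15]) cube([121, 15, 330]);
  translate([0, 106, 15]) cube([121, 15, 330]);
  translate([0, 15, 15]) cube([15, 91, 330]);
  translate([106, 15, 15]) cube([15, 91, 330]);
}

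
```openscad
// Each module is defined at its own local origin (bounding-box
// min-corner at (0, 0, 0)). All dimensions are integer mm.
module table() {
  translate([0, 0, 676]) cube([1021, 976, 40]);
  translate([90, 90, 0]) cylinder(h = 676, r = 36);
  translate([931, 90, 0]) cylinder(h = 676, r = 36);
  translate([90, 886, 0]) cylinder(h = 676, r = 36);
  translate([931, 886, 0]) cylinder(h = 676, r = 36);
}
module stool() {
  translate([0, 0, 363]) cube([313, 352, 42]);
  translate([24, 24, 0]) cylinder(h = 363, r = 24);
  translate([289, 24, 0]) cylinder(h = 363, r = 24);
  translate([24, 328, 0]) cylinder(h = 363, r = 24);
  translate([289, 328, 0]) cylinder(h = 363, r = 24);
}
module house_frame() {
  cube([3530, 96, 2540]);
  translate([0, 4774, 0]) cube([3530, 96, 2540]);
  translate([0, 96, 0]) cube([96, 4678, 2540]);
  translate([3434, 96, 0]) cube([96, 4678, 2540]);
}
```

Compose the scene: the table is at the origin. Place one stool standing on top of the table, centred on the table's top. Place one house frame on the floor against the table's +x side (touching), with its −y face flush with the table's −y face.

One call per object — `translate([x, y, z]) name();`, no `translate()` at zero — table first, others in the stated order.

table();
translate([354, 312, 716]) stool();
translate([1021, 0, 0]) house_frame();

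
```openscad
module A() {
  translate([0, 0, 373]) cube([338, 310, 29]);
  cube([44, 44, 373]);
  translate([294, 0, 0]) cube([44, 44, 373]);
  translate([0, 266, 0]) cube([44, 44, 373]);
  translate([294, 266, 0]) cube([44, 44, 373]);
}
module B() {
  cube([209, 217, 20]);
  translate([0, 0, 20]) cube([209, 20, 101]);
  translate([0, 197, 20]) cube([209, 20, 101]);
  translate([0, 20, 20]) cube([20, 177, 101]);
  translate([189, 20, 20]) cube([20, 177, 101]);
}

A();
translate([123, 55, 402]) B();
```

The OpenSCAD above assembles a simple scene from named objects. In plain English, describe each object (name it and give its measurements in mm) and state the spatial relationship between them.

A is a four-legged stool. The seat is a 338×310×29 mm slab whose top surface is at z = 402 mm; four square legs, each 44×44 mm in cross-section, run from the floor (z = 0) to the underside of the seat, each flush with a corner of the seat.

B is an open storage box with external size 209×217×121 mm and wall thickness 20 mm (the base is also 20 mm thick). The base covers the whole footprint; the four walls stand on the base, with the y-facing walls full-width and the x-facing walls fitting between their inner faces.

The open box is on top of the stool.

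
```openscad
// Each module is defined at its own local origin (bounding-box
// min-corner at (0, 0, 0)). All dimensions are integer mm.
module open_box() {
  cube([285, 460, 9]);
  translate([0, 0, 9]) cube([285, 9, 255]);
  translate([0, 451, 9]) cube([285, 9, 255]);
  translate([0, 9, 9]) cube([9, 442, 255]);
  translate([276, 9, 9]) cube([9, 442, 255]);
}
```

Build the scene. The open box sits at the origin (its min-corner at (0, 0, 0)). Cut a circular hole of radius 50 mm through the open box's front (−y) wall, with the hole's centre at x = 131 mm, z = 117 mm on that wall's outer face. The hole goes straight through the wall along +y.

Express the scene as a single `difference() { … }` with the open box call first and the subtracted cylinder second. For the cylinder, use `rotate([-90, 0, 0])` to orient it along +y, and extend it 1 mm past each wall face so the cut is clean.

difference() {
  open_box();
  translate([131, -1, 117]) rotate([-90, 0, 0]) cylinder(h = 11, r = 50);
}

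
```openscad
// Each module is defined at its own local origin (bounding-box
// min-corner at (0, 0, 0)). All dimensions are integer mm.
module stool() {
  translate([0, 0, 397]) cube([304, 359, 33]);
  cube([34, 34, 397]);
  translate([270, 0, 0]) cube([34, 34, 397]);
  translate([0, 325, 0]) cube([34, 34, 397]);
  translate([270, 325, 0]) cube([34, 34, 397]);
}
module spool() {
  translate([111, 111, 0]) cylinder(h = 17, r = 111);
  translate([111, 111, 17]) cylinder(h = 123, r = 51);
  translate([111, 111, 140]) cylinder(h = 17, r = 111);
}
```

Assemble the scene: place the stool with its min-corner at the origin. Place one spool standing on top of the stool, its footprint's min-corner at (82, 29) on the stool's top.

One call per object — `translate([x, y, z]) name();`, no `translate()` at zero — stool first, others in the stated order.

stool();
translate([82, 29, 430]) spool();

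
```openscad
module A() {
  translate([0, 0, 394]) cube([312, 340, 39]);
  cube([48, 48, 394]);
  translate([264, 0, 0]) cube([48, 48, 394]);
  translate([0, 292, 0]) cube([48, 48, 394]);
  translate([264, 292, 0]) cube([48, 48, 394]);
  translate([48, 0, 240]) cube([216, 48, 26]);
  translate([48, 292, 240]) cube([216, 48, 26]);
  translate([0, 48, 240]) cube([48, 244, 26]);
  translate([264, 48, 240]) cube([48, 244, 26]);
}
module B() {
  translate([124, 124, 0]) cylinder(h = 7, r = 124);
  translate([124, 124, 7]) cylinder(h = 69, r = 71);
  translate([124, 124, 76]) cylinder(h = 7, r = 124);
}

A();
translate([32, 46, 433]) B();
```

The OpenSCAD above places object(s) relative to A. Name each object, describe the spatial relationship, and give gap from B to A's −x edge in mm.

The spool's min-x is at 32; the stool's min-x is 0; gap = 32 mm.

A is a stool. B is a spool. The spool is on top of the stool, centred. The gap from the spool to the stool's −x edge is 32 mm.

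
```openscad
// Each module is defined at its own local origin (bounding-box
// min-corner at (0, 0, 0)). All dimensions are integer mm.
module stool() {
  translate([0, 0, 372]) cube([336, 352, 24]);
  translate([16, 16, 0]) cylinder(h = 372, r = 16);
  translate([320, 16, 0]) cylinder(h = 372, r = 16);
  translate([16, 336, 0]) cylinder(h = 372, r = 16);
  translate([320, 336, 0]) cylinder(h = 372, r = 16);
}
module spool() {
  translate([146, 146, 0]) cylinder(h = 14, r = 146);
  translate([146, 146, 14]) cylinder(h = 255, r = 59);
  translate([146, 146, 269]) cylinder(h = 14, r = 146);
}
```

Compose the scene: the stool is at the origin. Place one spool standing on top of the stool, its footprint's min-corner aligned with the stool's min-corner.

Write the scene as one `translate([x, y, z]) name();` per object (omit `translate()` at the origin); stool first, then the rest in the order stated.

stool();
translate([0, 0, 396]) spool();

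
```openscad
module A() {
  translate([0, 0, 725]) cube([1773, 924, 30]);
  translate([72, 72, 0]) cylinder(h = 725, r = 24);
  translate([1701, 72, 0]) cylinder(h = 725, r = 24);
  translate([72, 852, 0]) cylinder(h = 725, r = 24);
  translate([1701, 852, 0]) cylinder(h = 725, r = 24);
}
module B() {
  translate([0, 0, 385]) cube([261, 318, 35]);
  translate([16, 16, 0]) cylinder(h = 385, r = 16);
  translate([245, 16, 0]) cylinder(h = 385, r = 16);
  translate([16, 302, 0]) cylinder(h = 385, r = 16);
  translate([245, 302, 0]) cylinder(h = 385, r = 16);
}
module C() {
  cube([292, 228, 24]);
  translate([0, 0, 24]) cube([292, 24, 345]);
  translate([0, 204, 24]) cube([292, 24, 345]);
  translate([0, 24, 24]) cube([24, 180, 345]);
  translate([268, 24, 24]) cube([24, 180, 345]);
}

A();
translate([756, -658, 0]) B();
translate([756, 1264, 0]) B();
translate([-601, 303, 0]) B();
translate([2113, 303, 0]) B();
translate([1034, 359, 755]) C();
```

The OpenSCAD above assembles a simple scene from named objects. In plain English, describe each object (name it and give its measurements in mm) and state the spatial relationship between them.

A is a table with a 1773×924 mm rectangular top, 30 mm thick, top surface at z = 755 mm, supported by four round legs of 48 mm diameter, each leg's bounding box inset 48 mm from the nearest pair of top edges, running from the floor.

B is a four-legged stool. The seat is 261×318 mm, 35 mm thick, top at z = 420 mm. It stands on four round legs, each 32 mm in diameter, from z = 0 to the seat underside, each leg's axis is inset half a diameter from the nearest pair of seat edges (so the leg's bounding box is flush with the corner).

C is an open storage box with external size 292×228×369 mm and wall thickness 24 mm (the base is also 24 mm thick). The base covers the whole footprint; the four walls stand on the base, with the y-facing walls full-width and the x-facing walls fitting between their inner faces.

Four stools sit around the table at the −y, +y, −x, +x sides. The open box is on top of the table.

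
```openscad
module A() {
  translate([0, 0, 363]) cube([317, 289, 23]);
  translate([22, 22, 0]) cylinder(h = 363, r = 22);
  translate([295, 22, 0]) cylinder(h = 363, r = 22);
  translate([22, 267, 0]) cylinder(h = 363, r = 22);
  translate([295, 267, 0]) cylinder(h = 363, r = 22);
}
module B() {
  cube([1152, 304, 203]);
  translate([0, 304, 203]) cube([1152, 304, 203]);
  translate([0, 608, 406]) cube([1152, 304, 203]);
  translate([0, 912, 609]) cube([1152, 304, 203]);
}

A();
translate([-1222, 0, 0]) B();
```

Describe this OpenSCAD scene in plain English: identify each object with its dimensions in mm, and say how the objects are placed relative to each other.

A is a simple wooden stool: a rectangular seat 317 mm (x) by 289 mm (y), 23 mm thick, top face at z = 386 mm, on four round legs, each 44 mm in diameter. The legs rest on z = 0, each leg's axis is inset half a diameter from the nearest pair of seat edges (so the leg's bounding box is flush with the corner).

B is a run of 4 identical solid stair steps. Each tread is 1152×304 mm and each step block is 203 mm high. Step 1 rests on the floor; step k is offset from step 1 by (k−1)×304 mm in y and (k−1)×203 mm in z.

The staircase is on the floor beside the stool on its −x side.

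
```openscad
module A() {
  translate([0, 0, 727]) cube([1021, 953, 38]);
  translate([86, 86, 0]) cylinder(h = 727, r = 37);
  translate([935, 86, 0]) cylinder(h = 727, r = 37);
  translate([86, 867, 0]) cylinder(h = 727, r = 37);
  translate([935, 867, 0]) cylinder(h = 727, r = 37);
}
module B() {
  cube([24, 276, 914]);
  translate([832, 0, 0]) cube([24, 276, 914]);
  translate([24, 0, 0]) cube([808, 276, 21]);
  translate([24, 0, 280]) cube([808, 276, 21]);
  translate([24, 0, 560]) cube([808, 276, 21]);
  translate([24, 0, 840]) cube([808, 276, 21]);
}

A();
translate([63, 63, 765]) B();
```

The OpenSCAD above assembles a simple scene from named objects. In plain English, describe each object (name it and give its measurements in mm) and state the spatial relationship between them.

A is a rectangular dining table. The top is 1021×953×38 mm with its upper surface at z = 765 mm. It stands on four round legs of 74 mm diameter, each leg's bounding box inset 49 mm from the nearest pair of top edges, running from the floor to the underside of the top.

B is an open bookshelf. Two side panels, each 24 mm thick, 276 mm deep and 914 mm tall, stand 856 mm apart (outside-to-outside). Between them sit 4 shelves, each 21 mm thick and 276 mm deep, spanning the full gap between the sides. The bottom shelf rests on the floor (its underside at z = 0) and the clear gap between one shelf's top and the next shelf's underside is 259 mm.

The bookshelf is on top of the table.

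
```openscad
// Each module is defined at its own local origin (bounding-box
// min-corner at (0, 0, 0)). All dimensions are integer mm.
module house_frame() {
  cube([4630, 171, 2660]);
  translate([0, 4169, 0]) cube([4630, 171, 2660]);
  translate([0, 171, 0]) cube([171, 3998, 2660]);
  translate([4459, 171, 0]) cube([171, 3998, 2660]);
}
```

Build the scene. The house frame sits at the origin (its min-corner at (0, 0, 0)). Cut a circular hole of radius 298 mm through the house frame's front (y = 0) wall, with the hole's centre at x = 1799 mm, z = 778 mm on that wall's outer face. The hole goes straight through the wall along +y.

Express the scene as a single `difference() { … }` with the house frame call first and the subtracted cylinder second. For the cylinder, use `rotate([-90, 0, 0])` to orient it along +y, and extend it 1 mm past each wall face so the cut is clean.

difference() {
  house_frame();
  translate([1799, -1, 778]) rotate([-90, 0, 0]) cylinder(h = 173, r = 298);
}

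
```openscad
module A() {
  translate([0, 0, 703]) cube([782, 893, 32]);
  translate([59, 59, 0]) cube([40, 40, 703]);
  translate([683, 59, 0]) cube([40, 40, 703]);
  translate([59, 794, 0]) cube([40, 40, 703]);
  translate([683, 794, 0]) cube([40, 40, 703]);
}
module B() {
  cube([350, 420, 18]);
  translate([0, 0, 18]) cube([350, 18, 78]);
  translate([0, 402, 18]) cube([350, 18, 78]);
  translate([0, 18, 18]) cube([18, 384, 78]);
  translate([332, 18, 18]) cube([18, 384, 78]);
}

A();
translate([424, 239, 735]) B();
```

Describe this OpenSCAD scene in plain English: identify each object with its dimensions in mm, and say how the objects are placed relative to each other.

A is a table: top 782 mm (x) × 893 mm (y), 32 mm thick, upper face at z = 735 mm, on four 40×40 mm square legs, each inset 59 mm from the nearest pair of top edges, running from z = 0 to the bottom of the top.

B is an open-topped rectangular box: outside dimensions 350×420×96 mm, with a uniform wall and base thickness of 18 mm. The base is a full 350×420 slab on the floor; four walls sit on top of the base. The front and back walls (the −y and +y sides) span the full width; the two side walls fit between them.

The open box is on top of the table.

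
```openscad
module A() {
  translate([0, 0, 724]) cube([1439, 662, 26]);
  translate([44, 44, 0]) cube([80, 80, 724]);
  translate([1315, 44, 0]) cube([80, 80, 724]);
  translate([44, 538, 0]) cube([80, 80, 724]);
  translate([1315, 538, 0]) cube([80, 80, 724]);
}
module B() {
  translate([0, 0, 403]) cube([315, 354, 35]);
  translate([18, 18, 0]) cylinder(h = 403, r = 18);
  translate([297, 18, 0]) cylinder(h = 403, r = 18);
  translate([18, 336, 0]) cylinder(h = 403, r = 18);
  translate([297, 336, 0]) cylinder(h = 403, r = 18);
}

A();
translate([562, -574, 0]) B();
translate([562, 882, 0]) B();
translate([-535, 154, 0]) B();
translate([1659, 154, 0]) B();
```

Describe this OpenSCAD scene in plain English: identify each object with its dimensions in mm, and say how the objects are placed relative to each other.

A is a table with a 1439×662 mm rectangular top, 26 mm thick, top surface at z = 750 mm, supported by four 80×80 mm square legs, each inset 44 mm from the nearest pair of top edges, running from the floor.

B is a simple wooden stool: a rectangular seat 315 mm (x) by 354 mm (y), 35 mm thick, top face at z = 438 mm, on four round legs, each 36 mm in diameter. The legs rest on z = 0, each leg's axis is inset half a diameter from the nearest pair of seat edges (so the leg's bounding box is flush with the corner).

Four stools sit around the table at the −y, +y, −x, +x sides.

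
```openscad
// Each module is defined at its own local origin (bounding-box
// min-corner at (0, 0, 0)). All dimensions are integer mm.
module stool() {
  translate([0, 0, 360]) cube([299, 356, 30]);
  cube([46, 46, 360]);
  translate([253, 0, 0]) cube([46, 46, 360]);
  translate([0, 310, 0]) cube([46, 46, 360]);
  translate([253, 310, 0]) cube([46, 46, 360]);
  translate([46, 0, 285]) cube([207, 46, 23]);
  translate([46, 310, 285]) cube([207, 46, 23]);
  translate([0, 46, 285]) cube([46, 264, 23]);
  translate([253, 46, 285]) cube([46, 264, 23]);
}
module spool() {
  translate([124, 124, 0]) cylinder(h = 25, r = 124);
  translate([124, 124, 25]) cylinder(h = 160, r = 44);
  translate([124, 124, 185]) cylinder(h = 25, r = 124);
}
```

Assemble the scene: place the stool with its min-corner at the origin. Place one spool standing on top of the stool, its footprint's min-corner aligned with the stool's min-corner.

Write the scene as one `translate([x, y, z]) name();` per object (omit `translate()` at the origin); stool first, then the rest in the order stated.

stool();
translate([0, 0, 390]) spool();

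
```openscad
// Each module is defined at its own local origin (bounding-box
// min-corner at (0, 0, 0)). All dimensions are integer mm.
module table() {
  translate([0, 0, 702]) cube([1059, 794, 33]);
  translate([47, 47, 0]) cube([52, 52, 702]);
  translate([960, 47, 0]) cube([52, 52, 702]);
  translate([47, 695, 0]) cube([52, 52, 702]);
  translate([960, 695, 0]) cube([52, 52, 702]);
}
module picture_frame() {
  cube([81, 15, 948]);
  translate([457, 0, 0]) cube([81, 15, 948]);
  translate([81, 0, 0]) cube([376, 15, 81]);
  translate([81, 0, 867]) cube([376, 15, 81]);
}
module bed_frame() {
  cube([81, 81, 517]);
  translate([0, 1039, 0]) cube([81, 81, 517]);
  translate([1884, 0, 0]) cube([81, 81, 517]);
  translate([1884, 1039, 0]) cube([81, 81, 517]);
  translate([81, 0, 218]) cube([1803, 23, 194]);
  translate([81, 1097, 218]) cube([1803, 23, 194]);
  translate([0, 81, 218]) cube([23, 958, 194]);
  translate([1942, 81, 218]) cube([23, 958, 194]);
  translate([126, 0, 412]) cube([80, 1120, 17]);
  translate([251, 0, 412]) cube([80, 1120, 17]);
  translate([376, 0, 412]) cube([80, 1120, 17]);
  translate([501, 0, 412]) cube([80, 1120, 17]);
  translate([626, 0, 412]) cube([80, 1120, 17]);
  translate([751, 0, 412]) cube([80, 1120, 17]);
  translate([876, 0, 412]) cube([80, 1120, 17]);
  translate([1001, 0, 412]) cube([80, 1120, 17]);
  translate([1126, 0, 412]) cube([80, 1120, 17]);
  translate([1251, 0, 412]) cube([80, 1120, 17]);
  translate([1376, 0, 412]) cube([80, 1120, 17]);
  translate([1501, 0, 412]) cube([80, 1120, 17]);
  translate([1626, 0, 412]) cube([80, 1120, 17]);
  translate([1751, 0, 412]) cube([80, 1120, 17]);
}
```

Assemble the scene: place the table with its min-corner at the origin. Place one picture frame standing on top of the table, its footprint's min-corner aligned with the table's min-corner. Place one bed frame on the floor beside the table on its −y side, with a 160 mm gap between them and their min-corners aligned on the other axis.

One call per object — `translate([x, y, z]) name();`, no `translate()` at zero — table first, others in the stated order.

table();
translate([0, 0, 735]) picture_frame();
translate([0, -1280, 0]) bed_frame();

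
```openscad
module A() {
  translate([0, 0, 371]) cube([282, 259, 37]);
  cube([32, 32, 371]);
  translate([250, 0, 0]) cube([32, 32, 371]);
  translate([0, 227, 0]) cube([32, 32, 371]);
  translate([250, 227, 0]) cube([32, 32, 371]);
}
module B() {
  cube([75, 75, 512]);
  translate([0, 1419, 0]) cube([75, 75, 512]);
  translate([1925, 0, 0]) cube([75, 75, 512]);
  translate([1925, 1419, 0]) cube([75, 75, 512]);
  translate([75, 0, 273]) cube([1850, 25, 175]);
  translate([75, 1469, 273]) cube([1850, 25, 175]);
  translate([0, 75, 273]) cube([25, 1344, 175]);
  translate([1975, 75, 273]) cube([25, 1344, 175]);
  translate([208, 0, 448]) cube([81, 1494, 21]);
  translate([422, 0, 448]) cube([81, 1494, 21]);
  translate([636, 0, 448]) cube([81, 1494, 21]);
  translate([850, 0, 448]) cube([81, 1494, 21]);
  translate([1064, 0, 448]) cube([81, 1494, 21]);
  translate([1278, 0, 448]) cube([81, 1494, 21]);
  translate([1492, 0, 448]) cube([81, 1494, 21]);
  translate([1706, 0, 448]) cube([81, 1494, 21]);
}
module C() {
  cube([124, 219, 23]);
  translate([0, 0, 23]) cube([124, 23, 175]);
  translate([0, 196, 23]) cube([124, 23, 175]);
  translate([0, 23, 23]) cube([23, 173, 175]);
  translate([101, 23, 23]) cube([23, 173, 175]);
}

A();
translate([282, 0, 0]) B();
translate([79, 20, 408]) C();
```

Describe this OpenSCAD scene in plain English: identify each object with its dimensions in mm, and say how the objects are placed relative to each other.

A is a four-legged stool. The seat is a 282×259×37 mm slab whose top surface is at z = 408 mm; four square legs, each 32×32 mm in cross-section, run from the floor (z = 0) to the underside of the seat, each flush with a corner of the seat.

B is a bed frame 2000 mm long (x) by 1494 mm wide (y). Four 75×75 mm corner posts, 512 mm tall, at the corners of the footprint. Four rails of 25 mm thickness and 175 mm height run between adjacent posts with their undersides at z = 273 mm, their outer faces flush with the outside of the frame (the two x-running rails run between the posts' inner faces; the two y-running rails run between the posts' inner faces). 8 slats, each 81 mm wide (x) and 21 mm thick, lie across the top of the two x-running rails, running the full 1494 mm width of the frame in y; the slats are evenly spaced along x between the inner faces of the end posts with equal gaps (rounded down to the nearest mm) at the −x end and between each pair — any rounding remainder accumulates at the +x end.

C is an open storage box with external size 124×219×198 mm and wall thickness 23 mm (the base is also 23 mm thick). The base covers the whole footprint; the four walls stand on the base, with the y-facing walls full-width and the x-facing walls fitting between their inner faces.

The bed frame is against the stool's +x side, with their −y faces flush. The open box is on top of the stool, centred.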